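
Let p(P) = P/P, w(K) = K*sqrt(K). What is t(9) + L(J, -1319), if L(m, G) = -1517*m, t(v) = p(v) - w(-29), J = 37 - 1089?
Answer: 1595885 + 29*I*sqrt(29) ≈ 1.5959e+6 + 156.17*I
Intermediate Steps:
w(K) = K**(3/2)
J = -1052
p(P) = 1
t(v) = 1 + 29*I*sqrt(29) (t(v) = 1 - (-29)**(3/2) = 1 - (-29)*I*sqrt(29) = 1 + 29*I*sqrt(29))
t(9) + L(J, -1319) = (1 + 29*I*sqrt(29)) - 1517*(-1052) = (1 + 29*I*sqrt(29)) + 1595884 = 1595885 + 29*I*sqrt(29)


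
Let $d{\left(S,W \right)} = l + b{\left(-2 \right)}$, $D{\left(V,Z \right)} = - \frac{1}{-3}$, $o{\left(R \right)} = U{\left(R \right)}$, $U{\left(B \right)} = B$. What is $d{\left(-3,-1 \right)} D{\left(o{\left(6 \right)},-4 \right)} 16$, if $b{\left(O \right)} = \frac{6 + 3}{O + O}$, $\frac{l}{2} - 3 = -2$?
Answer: $- \frac{4}{3} \approx -1.3333$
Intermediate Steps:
$l = 2$ ($l = 6 + 2 \left(-2\right) = 6 - 4 = 2$)
$o{\left(R \right)} = R$
$b{\left(O \right)} = \frac{9}{2 O}$
$D{\left(V,Z \right)} = \frac{1}{3}$ ($D{\left(V,Z \right)} = \left(-1\right) \left(- \frac{1}{3}\right) = \frac{1}{3}$)
$d{\left(S,W \right)} = - \frac{1}{4}$ ($d{\left(S,W \right)} = 2 + \frac{9}{2 \left(-2\right)} = 2 + \frac{9}{2} \left(- \frac{1}{2}\right) = 2 - \frac{9}{4} = - \frac{1}{4}$)
$d{\left(-3,-1 \right)} D{\left(o{\left(6 \right)},-4 \right)} 16 = \left(- \frac{1}{4}\right) \frac{1}{3} \cdot 16 = \left(- \frac{1}{12}\right) 16 = - \frac{4}{3}$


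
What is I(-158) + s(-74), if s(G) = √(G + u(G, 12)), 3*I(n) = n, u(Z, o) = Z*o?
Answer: -158/3 + I*√962 ≈ -52.667 + 31.016*I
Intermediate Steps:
I(n) = n/3
s(G) = √13*√G (s(G) = √(G + G*12) = √(G + 12*G) = √(13*G) = √13*√G)
I(-158) + s(-74) = (⅓)*(-158) + √13*√(-74) = -158/3 + √13*(I*√74) = -158/3 + I*√962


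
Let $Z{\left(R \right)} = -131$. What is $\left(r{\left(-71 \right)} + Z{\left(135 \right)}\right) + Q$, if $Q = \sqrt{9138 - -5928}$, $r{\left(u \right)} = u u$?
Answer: $4910 + 9 \sqrt{186} \approx 5032.7$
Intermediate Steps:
$r{\left(u \right)} = u^{2}$
$Q = 9 \sqrt{186}$ ($Q = \sqrt{9138 + 5928} = \sqrt{15066} = 9 \sqrt{186} \approx 122.74$)
$\left(r{\left(-71 \right)} + Z{\left(135 \right)}\right) + Q = \left(\left(-71\right)^{2} - 131\right) + 9 \sqrt{186} = \left(5041 - 131\right) + 9 \sqrt{186} = 4910 + 9 \sqrt{186}$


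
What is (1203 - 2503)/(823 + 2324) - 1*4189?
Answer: -13184083/3147 ≈ -4189.4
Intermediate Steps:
(1203 - 2503)/(823 + 2324) - 1*4189 = -1300/3147 - 4189 = -13184083/3147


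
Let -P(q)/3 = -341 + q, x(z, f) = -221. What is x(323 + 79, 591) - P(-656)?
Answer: -3212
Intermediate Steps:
P(q) = 1023 - 3*q (P(q) = -3*(-341 + q) = 1023 - 3*q)
x(323 + 79, 591) - P(-656) = -221 - (1023 - 3*(-656)) = -221 - (1023 + 1968) = -221 - 1*2991 = -221 - 2991 = -3212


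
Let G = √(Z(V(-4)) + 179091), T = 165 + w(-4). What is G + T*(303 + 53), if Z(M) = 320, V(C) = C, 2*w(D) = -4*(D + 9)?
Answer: 55180 + √179411 ≈ 55604.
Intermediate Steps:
w(D) = -18 - 2*D (w(D) = (-4*(D + 9))/2 = (-4*(9 + D))/2 = (-36 - 4*D)/2 = -18 - 2*D)
T = 155 (T = 165 + (-18 - 2*(-4)) = 165 + (-18 + 8) = 165 - 10 = 155)
G = √179411 (G = √(320 + 179091) = √179411 ≈ 423.57)
G + T*(303 + 53) = √179411 + 155*(303 + 53) = √179411 + 155*356 = √179411 + 55180 = 55180 + √179411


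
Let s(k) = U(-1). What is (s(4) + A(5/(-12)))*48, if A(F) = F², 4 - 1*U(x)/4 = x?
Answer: 2905/3 ≈ 968.33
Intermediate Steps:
U(x) = 16 - 4*x
s(k) = 20 (s(k) = 16 - 4*(-1) = 16 + 4 = 20)
(s(4) + A(5/(-12)))*48 = (20 + (5/(-12))²)*48 = (20 + (5*(-1/12))²)*48 = (20 + (-5/12)²)*48 = (20 + 25/144)*48 = (2905/144)*48 = 2905/3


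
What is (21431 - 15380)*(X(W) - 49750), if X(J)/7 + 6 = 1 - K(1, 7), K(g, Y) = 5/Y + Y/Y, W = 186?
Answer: -301321647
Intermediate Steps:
K(g, Y) = 1 + 5/Y (K(g, Y) = 5/Y + 1 = 1 + 5/Y)
X(J) = -47 (X(J) = -42 + 7*(1 - (5 + 7)/7) = -42 + 7*(1 - 12/7) = -42 + 7*(-5/7) = -42 - 5 = -47)
(21431 - 15380)*(X(W) - 49750) = (21431 - 15380)*(-47 - 49750) = 6051*(-49797) = -301321647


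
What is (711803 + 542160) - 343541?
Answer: 910422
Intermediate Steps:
(711803 + 542160) - 343541 = 1253963 - 343541 = 910422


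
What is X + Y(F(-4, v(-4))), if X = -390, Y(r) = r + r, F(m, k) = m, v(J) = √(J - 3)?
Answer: -398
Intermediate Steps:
v(J) = √(-3 + J)
Y(r) = 2*r
X + Y(F(-4, v(-4))) = -390 + 2*(-4) = -390 - 8 = -398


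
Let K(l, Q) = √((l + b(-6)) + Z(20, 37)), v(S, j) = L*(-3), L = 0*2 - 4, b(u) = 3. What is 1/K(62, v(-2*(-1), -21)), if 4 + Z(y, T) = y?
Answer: ⅑ ≈ 0.11111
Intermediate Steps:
Z(y, T) = -4 + y
L = -4 (L = 0 - 4 = -4)
v(S, j) = 12 (v(S, j) = -4*(-3) = 12)
K(l, Q) = √(19 + l) (K(l, Q) = √((l + 3) + (-4 + 20)) = √((3 + l) + 16) = √(19 + l))
1/K(62, v(-2*(-1), -21)) = 1/(√(19 + 62)) = 1/(√81) = 1/9 = ⅑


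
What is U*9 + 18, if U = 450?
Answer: 4068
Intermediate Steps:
U*9 + 18 = 450*9 + 18 = 4050 + 18 = 4068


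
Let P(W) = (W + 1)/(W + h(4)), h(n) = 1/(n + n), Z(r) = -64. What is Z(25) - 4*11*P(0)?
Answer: -416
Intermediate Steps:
h(n) = 1/(2*n)
P(W) = (1 + W)/(1/8 + W) (P(W) = (W + 1)/(W + (1/2)/4) = (1 + W)/(W + (1/2)*(1/4)) = (1 + W)/(W + 1/8) = (1 + W)/(1/8 + W))
Z(25) - 4*11*P(0) = -64 - 4*11*8*(1 + 0)/(1 + 8*0) = -64 - 44*8*1/(1 + 0) = -64 - 44*8*1/1 = -64 - 44*8*1*1 = -64 - 44*8 = -64 - 1*352 = -64 - 352 = -416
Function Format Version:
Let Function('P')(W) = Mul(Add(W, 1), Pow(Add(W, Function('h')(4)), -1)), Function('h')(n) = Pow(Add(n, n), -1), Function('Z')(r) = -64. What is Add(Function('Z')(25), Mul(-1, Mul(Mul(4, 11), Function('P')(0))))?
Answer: -416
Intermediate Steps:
Function('h')(n) = Mul(Rational(1, 2), Pow(n, -1)) (Function('h')(n) = Pow(Mul(2, n), -1) = Mul(Rational(1, 2), Pow(n, -1)))
Function('P')(W) = Mul(Pow(Add(Rational(1, 8), W), -1), Add(1, W)) (Function('P')(W) = Mul(Add(W, 1), Pow(Add(W, Mul(Rational(1, 2), Pow(4, -1))), -1)) = Mul(Add(1, W), Pow(Add(W, Mul(Rational(1, 2), Rational(1, 4))), -1)) = Mul(Add(1, W), Pow(Add(W, Rational(1, 8)), -1)) = Mul(Add(1, W), Pow(Add(Rational(1, 8), W), -1)) = Mul(Pow(Add(Rational(1, 8), W), -1), Add(1, W)))
Add(Function('Z')(25), Mul(-1, Mul(Mul(4, 11), Function('P')(0)))) = Add(-64, Mul(-1, Mul(Mul(4, 11), Mul(8, Pow(Add(1, Mul(8, 0)), -1), Add(1, 0))))) = Add(-64, Mul(-1, Mul(44, Mul(8, Pow(Add(1, 0), -1), 1)))) = Add(-64, Mul(-1, Mul(44, Mul(8, Pow(1, -1), 1)))) = Add(-64, Mul(-1, Mul(44, Mul(8, 1, 1)))) = Add(-64, Mul(-1, Mul(44, 8))) = Add(-64, Mul(-1, 352)) = Add(-64, -352) = -416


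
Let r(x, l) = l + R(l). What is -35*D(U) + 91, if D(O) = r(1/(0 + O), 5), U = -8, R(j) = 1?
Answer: -119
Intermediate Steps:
r(x, l) = 1 + l (r(x, l) = l + 1 = 1 + l)
D(O) = 6 (D(O) = 1 + 5 = 6)
-35*D(U) + 91 = -35*6 + 91 = -210 + 91 = -119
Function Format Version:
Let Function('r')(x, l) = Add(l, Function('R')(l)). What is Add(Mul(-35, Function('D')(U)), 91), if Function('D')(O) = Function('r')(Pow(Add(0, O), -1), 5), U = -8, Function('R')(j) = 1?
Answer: -119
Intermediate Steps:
Function('r')(x, l) = Add(1, l) (Function('r')(x, l) = Add(l, 1) = Add(1, l))
Function('D')(O) = 6 (Function('D')(O) = Add(1, 5) = 6)
Add(Mul(-35, Function('D')(U)), 91) = Add(Mul(-35, 6), 91) = Add(-210, 91) = -119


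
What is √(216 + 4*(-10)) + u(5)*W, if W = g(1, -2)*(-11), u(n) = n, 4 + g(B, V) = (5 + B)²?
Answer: -1760 + 4*√11 ≈ -1746.7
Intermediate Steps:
g(B, V) = -4 + (5 + B)²
W = -352 (W = (-4 + (5 + 1)²)*(-11) = (-4 + 6²)*(-11) = (-4 + 36)*(-11) = 32*(-11) = -352)
√(216 + 4*(-10)) + u(5)*W = √(216 + 4*(-10)) + 5*(-352) = √(216 - 40) - 1760 = √176 - 1760 = 4*√11 - 1760 = -1760 + 4*√11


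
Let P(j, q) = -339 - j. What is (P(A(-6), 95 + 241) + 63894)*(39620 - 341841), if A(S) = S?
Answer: -19209468981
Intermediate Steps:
(P(A(-6), 95 + 241) + 63894)*(39620 - 341841) = ((-339 - 1*(-6)) + 63894)*(39620 - 341841) = ((-339 + 6) + 63894)*(-302221) = (-333 + 63894)*(-302221) = 63561*(-302221) = -19209468981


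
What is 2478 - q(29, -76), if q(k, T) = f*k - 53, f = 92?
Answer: -137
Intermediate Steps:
q(k, T) = -53 + 92*k (q(k, T) = 92*k - 53 = -53 + 92*k)
2478 - q(29, -76) = 2478 - (-53 + 92*29) = 2478 - (-53 + 2668) = 2478 - 1*2615 = 2478 - 2615 = -137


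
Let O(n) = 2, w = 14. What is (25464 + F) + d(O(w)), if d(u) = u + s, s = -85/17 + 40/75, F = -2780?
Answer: 340223/15 ≈ 22682.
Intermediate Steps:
s = -67/15 (s = -85*1/17 + 40*(1/75) = -5 + 8/15 = -67/15 ≈ -4.4667)
d(u) = -67/15 + u (d(u) = u - 67/15 = -67/15 + u)
(25464 + F) + d(O(w)) = (25464 - 2780) + (-67/15 + 2) = 22684 - 37/15 = 340223/15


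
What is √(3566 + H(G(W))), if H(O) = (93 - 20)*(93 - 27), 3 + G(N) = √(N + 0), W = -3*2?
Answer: 8*√131 ≈ 91.564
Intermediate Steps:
W = -6
G(N) = -3 + √N (G(N) = -3 + √(N + 0) = -3 + √N)
H(O) = 4818 (H(O) = 73*66 = 4818)
√(3566 + H(G(W))) = √(3566 + 4818) = √8384 = 8*√131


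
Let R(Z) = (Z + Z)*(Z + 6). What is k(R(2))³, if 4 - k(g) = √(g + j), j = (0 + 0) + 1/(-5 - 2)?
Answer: (28 - √1561)³/343 ≈ -4.4450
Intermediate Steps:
j = -⅐ (j = 0 + 1/(-7) = 0 - ⅐ = -⅐ ≈ -0.14286)
R(Z) = 2*Z*(6 + Z) (R(Z) = (2*Z)*(6 + Z) = 2*Z*(6 + Z))
k(g) = 4 - √(-⅐ + g) (k(g) = 4 - √(g - ⅐) = 4 - √(-⅐ + g))
k(R(2))³ = (4 - √(-7 + 49*(2*2*(6 + 2)))/7)³ = (4 - √(-7 + 49*(2*2*8))/7)³ = (4 - √(-7 + 49*32)/7)³ = (4 - √(-7 + 1568)/7)³ = (4 - √1561/7)³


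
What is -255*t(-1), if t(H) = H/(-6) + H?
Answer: 425/2 ≈ 212.50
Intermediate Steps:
t(H) = 5*H/6 (t(H) = -H/6 + H = 5*H/6)
-255*t(-1) = -425*(-1)/2 = -255*(-⅚) = 425/2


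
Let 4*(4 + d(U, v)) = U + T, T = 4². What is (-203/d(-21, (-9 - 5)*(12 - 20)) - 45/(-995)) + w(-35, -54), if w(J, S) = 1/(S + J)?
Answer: 2056282/53133 ≈ 38.701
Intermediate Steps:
T = 16
d(U, v) = U/4 (d(U, v) = -4 + (U + 16)/4 = -4 + (16 + U)/4 = -4 + (4 + U/4) = U/4)
w(J, S) = 1/(J + S)
(-203/d(-21, (-9 - 5)*(12 - 20)) - 45/(-995)) + w(-35, -54) = (-203/((¼)*(-21)) - 45/(-995)) + 1/(-35 - 54) = (-203/(-21/4) - 45*(-1/995)) + 1/(-89) = (-203*(-4/21) + 9/199) - 1/89 = (116/3 + 9/199) - 1/89 = 23111/597 - 1/89 = 2056282/53133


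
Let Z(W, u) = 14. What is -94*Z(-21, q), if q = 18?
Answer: -1316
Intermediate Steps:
-94*Z(-21, q) = -94*14 = -1316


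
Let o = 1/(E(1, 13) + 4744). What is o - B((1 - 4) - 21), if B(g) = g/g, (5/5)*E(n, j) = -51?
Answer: -4692/4693 ≈ -0.99979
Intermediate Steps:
E(n, j) = -51
B(g) = 1
o = 1/4693 (o = 1/(-51 + 4744) = 1/4693 ≈ 0.00021308)
o - B((1 - 4) - 21) = 1/4693 - 1*1 = 1/4693 - 1 = -4692/4693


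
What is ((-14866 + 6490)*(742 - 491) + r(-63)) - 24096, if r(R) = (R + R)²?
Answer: -2110596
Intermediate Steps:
r(R) = 4*R² (r(R) = (2*R)² = 4*R²)
((-14866 + 6490)*(742 - 491) + r(-63)) - 24096 = ((-14866 + 6490)*(742 - 491) + 4*(-63)²) - 24096 = (-8376*251 + 4*3969) - 24096 = (-2102376 + 15876) - 24096 = -2086500 - 24096 = -2110596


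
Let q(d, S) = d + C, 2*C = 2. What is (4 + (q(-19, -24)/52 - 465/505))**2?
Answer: 51509329/6895876 ≈ 7.4696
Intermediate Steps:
C = 1 (C = (1/2)*2 = 1)
q(d, S) = 1 + d (q(d, S) = d + 1 = 1 + d)
(4 + (q(-19, -24)/52 - 465/505))**2 = (4 + ((1 - 19)/52 - 465/505))**2 = (4 + (-18*1/52 - 465*1/505))**2 = (4 + (-9/26 - 93/101))**2 = (4 - 3327/2626)**2 = (7177/2626)**2 = 51509329/6895876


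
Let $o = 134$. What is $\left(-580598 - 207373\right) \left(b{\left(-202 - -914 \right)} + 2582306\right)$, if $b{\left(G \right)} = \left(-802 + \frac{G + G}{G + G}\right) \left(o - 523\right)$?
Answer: $-2280305337045$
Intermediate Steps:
$b{\left(G \right)} = 311589$ ($b{\left(G \right)} = \left(-802 + \frac{G + G}{G + G}\right) \left(134 - 523\right) = \left(-802 + \frac{2 G}{2 G}\right) \left(-389\right) = \left(-802 + 2 G \frac{1}{2 G}\right) \left(-389\right) = \left(-802 + 1\right) \left(-389\right) = \left(-801\right) \left(-389\right) = 311589$)
$\left(-580598 - 207373\right) \left(b{\left(-202 - -914 \right)} + 2582306\right) = \left(-580598 - 207373\right) \left(311589 + 2582306\right) = \left(-787971\right) 2893895 = -2280305337045$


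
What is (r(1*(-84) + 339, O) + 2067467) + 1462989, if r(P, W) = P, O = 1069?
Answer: 3530711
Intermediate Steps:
(r(1*(-84) + 339, O) + 2067467) + 1462989 = ((1*(-84) + 339) + 2067467) + 1462989 = ((-84 + 339) + 2067467) + 1462989 = (255 + 2067467) + 1462989 = 2067722 + 1462989 = 3530711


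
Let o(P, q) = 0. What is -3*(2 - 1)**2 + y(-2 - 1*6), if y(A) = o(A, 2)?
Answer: -3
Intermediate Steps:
y(A) = 0
-3*(2 - 1)**2 + y(-2 - 1*6) = -3*(2 - 1)**2 + 0 = -3*1**2 + 0 = -3*1 + 0 = -3 + 0 = -3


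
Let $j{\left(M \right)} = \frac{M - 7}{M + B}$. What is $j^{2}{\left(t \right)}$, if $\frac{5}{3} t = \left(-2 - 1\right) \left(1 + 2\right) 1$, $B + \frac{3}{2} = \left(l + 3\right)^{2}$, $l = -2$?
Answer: $\frac{15376}{3481} \approx 4.4171$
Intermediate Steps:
$B = - \frac{1}{2}$ ($B = - \frac{3}{2} + \left(-2 + 3\right)^{2} = - \frac{3}{2} + 1^{2} = - \frac{3}{2} + 1 = - \frac{1}{2} \approx -0.5$)
$t = - \frac{27}{5}$ ($t = \frac{3 \left(-2 - 1\right) \left(1 + 2\right) 1}{5} = \frac{3 \left(-3\right) 3 \cdot 1}{5} = \frac{3 \left(\left(-9\right) 1\right)}{5} = \frac{3}{5} \left(-9\right) = - \frac{27}{5} \approx -5.4$)
$j{\left(M \right)} = \frac{-7 + M}{- \frac{1}{2} + M}$ ($j{\left(M \right)} = \frac{M - 7}{M - \frac{1}{2}} = \frac{-7 + M}{- \frac{1}{2} + M}$)
$j^{2}{\left(t \right)} = \left(\frac{2 \left(-7 - \frac{27}{5}\right)}{-1 + 2 \left(- \frac{27}{5}\right)}\right)^{2} = \left(2 \frac{1}{-1 - \frac{54}{5}} \left(- \frac{62}{5}\right)\right)^{2} = \left(2 \frac{1}{- \frac{59}{5}} \left(- \frac{62}{5}\right)\right)^{2} = \left(2 \left(- \frac{5}{59}\right) \left(- \frac{62}{5}\right)\right)^{2} = \left(\frac{124}{59}\right)^{2} = \frac{15376}{3481}$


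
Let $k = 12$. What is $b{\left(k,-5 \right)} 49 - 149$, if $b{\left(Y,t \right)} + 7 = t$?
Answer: $-737$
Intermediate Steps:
$b{\left(Y,t \right)} = -7 + t$
$b{\left(k,-5 \right)} 49 - 149 = \left(-7 - 5\right) 49 - 149 = \left(-12\right) 49 - 149 = -588 - 149 = -737$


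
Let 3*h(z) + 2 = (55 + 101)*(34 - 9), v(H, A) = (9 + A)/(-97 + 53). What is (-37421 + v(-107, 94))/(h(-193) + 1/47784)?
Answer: -1788236922/62087345 ≈ -28.802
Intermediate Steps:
v(H, A) = -9/44 - A/44 (v(H, A) = (9 + A)/(-44) = (9 + A)*(-1/44) = -9/44 - A/44)
h(z) = 3898/3 (h(z) = -⅔ + ((55 + 101)*(34 - 9))/3 = -⅔ + (156*25)/3 = -⅔ + (⅓)*3900 = -⅔ + 1300 = 3898/3)
(-37421 + v(-107, 94))/(h(-193) + 1/47784) = (-37421 + (-9/44 - 1/44*94))/(3898/3 + 1/47784) = (-37421 + (-9/44 - 47/22))/(3898/3 + 1/47784) = (-37421 - 103/44)/(62087345/47784) = -1646627/44*47784/62087345 = -1788236922/62087345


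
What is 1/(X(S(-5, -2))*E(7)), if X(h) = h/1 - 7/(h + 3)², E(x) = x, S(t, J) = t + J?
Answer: -16/833 ≈ -0.019208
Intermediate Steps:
S(t, J) = J + t
X(h) = h - 7/(3 + h)² (X(h) = h*1 - 7/(3 + h)² = h - 7/(3 + h)²)
1/(X(S(-5, -2))*E(7)) = 1/(((-2 - 5) - 7/(3 + (-2 - 5))²)*7) = 1/((-7 - 7/(3 - 7)²)*7) = 1/((-7 - 7/(-4)²)*7) = 1/((-7 - 7*1/16)*7) = 1/((-7 - 7/16)*7) = 1/(-119/16*7) = 1/(-833/16) = -16/833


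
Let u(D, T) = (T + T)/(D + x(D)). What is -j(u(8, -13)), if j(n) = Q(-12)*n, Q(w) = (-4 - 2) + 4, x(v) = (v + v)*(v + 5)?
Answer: -13/54 ≈ -0.24074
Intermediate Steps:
x(v) = 2*v*(5 + v) (x(v) = (2*v)*(5 + v) = 2*v*(5 + v))
Q(w) = -2 (Q(w) = -6 + 4 = -2)
u(D, T) = 2*T/(D + 2*D*(5 + D)) (u(D, T) = (T + T)/(D + 2*D*(5 + D)) = (2*T)/(D + 2*D*(5 + D)) = 2*T/(D + 2*D*(5 + D)))
j(n) = -2*n
-j(u(8, -13)) = -(-2)*2*(-13)/(8*(11 + 2*8)) = -(-2)*2*(-13)*(⅛)/(11 + 16) = -(-2)*2*(-13)*(⅛)/27 = -(-2)*2*(-13)*(⅛)*(1/27) = -(-2)*(-13)/108 = -1*13/54 = -13/54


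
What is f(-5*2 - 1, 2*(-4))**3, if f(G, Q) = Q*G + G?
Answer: 456533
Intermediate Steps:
f(G, Q) = G + G*Q (f(G, Q) = G*Q + G = G + G*Q)
f(-5*2 - 1, 2*(-4))**3 = ((-5*2 - 1)*(1 + 2*(-4)))**3 = ((-10 - 1)*(1 - 8))**3 = (-11*(-7))**3 = 77**3 = 456533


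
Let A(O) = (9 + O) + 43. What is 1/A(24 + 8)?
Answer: 1/84 ≈ 0.011905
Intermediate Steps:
A(O) = 52 + O
1/A(24 + 8) = 1/(52 + (24 + 8)) = 1/(52 + 32) = 1/84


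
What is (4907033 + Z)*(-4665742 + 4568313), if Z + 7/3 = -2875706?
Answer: -593729792846/3 ≈ -1.9791e+11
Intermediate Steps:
Z = -8627125/3 (Z = -7/3 - 2875706 = -8627125/3 ≈ -2.8757e+6)
(4907033 + Z)*(-4665742 + 4568313) = (4907033 - 8627125/3)*(-4665742 + 4568313) = (6093974/3)*(-97429) = -593729792846/3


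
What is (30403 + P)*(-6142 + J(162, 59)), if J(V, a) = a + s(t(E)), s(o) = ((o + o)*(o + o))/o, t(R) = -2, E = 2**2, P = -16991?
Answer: -81692492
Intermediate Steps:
E = 4
s(o) = 4*o (s(o) = ((2*o)*(2*o))/o = (4*o**2)/o = 4*o)
J(V, a) = -8 + a (J(V, a) = a + 4*(-2) = a - 8 = -8 + a)
(30403 + P)*(-6142 + J(162, 59)) = (30403 - 16991)*(-6142 + (-8 + 59)) = 13412*(-6142 + 51) = 13412*(-6091) = -81692492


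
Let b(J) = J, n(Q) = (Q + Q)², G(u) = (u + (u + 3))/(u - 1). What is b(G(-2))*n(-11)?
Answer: 484/3 ≈ 161.33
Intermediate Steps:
G(u) = (3 + 2*u)/(-1 + u) (G(u) = (u + (3 + u))/(-1 + u) = (3 + 2*u)/(-1 + u))
n(Q) = 4*Q² (n(Q) = (2*Q)² = 4*Q²)
b(G(-2))*n(-11) = ((3 + 2*(-2))/(-1 - 2))*(4*(-11)²) = ((3 - 4)/(-3))*(4*121) = -⅓*(-1)*484 = (⅓)*484 = 484/3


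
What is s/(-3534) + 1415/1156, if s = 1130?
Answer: 1847165/2042652 ≈ 0.90430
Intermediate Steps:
s/(-3534) + 1415/1156 = 1130/(-3534) + 1415/1156 = 1130*(-1/3534) + 1415*(1/1156) = -565/1767 + 1415/1156 = 1847165/2042652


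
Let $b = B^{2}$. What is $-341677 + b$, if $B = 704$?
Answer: $153939$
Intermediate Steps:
$b = 495616$ ($b = 704^{2} = 495616$)
$-341677 + b = -341677 + 495616 = 153939$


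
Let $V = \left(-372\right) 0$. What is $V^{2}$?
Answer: $0$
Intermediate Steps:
$V = 0$
$V^{2} = 0^{2} = 0$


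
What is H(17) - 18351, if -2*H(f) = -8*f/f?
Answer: -18347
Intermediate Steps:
H(f) = 4 (H(f) = -(-4)*f/f = -(-4) = -½*(-8) = 4)
H(17) - 18351 = 4 - 18351 = -18347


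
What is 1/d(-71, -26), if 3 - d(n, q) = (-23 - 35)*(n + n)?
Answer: -1/8233 ≈ -0.00012146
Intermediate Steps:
d(n, q) = 3 + 116*n (d(n, q) = 3 - (-23 - 35)*(n + n) = 3 - (-58)*2*n = 3 - (-116)*n = 3 + 116*n)
1/d(-71, -26) = 1/(3 + 116*(-71)) = 1/(3 - 8236) = 1/(-8233) = -1/8233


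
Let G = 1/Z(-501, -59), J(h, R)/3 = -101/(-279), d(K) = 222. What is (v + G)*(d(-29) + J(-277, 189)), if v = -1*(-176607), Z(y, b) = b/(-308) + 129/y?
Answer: 12423778727047/315363 ≈ 3.9395e+7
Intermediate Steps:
Z(y, b) = 129/y - b/308 (Z(y, b) = b*(-1/308) + 129/y = -b/308 + 129/y = 129/y - b/308)
J(h, R) = 101/93 (J(h, R) = 3*(-101/(-279)) = 3*(-101*(-1/279)) = 3*(101/279) = 101/93)
G = -51436/3391 (G = 1/(129/(-501) - 1/308*(-59)) = 1/(129*(-1/501) + 59/308) = 1/(-43/167 + 59/308) = 1/(-3391/51436) = -51436/3391 ≈ -15.168)
v = 176607
(v + G)*(d(-29) + J(-277, 189)) = (176607 - 51436/3391)*(222 + 101/93) = (598822901/3391)*(20747/93) = 12423778727047/315363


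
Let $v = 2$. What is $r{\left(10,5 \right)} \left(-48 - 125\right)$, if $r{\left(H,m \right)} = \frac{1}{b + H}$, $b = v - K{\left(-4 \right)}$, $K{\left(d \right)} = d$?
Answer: $- \frac{173}{16} \approx -10.813$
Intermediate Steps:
$b = 6$ ($b = 2 - -4 = 2 + 4 = 6$)
$r{\left(H,m \right)} = \frac{1}{6 + H}$
$r{\left(10,5 \right)} \left(-48 - 125\right) = \frac{-48 - 125}{6 + 10} = \frac{1}{16} \left(-173\right) = - \frac{173}{16}$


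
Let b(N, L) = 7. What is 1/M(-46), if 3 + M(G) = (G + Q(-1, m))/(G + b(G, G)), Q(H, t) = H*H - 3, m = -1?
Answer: -13/23 ≈ -0.56522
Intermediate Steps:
Q(H, t) = -3 + H² (Q(H, t) = H² - 3 = -3 + H²)
M(G) = -3 + (-2 + G)/(7 + G) (M(G) = -3 + (G + (-3 + (-1)²))/(G + 7) = -3 + (G + (-3 + 1))/(7 + G) = -3 + (G - 2)/(7 + G) = -3 + (-2 + G)/(7 + G))
1/M(-46) = 1/((-23 - 2*(-46))/(7 - 46)) = 1/((-23 + 92)/(-39)) = 1/(-1/39*69) = 1/(-23/13) = -13/23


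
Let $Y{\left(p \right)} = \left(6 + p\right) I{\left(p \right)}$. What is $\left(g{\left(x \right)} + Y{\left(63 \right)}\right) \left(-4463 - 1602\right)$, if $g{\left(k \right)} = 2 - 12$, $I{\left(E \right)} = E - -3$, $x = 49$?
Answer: $-27559360$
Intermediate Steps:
$I{\left(E \right)} = 3 + E$ ($I{\left(E \right)} = E + 3 = 3 + E$)
$g{\left(k \right)} = -10$
$Y{\left(p \right)} = \left(3 + p\right) \left(6 + p\right)$ ($Y{\left(p \right)} = \left(6 + p\right) \left(3 + p\right) = \left(3 + p\right) \left(6 + p\right)$)
$\left(g{\left(x \right)} + Y{\left(63 \right)}\right) \left(-4463 - 1602\right) = \left(-10 + \left(3 + 63\right) \left(6 + 63\right)\right) \left(-4463 - 1602\right) = \left(-10 + 66 \cdot 69\right) \left(-6065\right) = \left(-10 + 4554\right) \left(-6065\right) = 4544 \left(-6065\right) = -27559360$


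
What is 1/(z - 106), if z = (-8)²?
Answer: -1/42 ≈ -0.023810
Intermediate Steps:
z = 64
1/(z - 106) = 1/(64 - 106) = 1/(-42) = -1/42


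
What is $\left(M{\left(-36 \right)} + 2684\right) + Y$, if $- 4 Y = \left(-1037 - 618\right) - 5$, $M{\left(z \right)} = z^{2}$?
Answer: $4395$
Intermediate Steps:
$Y = 415$ ($Y = - \frac{\left(-1037 - 618\right) - 5}{4} = - \frac{-1655 - 5}{4} = \left(- \frac{1}{4}\right) \left(-1660\right) = 415$)
$\left(M{\left(-36 \right)} + 2684\right) + Y = \left(\left(-36\right)^{2} + 2684\right) + 415 = \left(1296 + 2684\right) + 415 = 3980 + 415 = 4395$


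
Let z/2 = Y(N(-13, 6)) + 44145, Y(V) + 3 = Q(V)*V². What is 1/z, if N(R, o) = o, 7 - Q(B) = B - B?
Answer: 1/88788 ≈ 1.1263e-5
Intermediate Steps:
Q(B) = 7 (Q(B) = 7 - (B - B) = 7 - 1*0 = 7 + 0 = 7)
Y(V) = -3 + 7*V²
z = 88788 (z = 2*((-3 + 7*6²) + 44145) = 2*((-3 + 7*36) + 44145) = 2*((-3 + 252) + 44145) = 2*(249 + 44145) = 2*44394 = 88788)
1/z = 1/88788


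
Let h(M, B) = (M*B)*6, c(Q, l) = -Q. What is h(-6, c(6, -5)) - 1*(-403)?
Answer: 619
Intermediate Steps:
h(M, B) = 6*B*M (h(M, B) = (B*M)*6 = 6*B*M)
h(-6, c(6, -5)) - 1*(-403) = 6*(-1*6)*(-6) - 1*(-403) = 6*(-6)*(-6) + 403 = 216 + 403 = 619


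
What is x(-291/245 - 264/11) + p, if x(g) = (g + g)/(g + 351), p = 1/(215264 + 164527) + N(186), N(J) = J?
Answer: 939028323521/5052739464 ≈ 185.85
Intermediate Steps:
p = 70641127/379791 (p = 1/(215264 + 164527) + 186 = 1/379791 + 186 = 70641127/379791 ≈ 186.00)
x(g) = 2*g/(351 + g) (x(g) = (2*g)/(351 + g) = 2*g/(351 + g))
x(-291/245 - 264/11) + p = 2*(-291/245 - 264/11)/(351 + (-291/245 - 264/11)) + 70641127/379791 = 2*(-291*1/245 - 264*1/11)/(351 + (-291*1/245 - 264*1/11)) + 70641127/379791 = 2*(-291/245 - 24)/(351 + (-291/245 - 24)) + 70641127/379791 = 2*(-6171/245)/(351 - 6171/245) + 70641127/379791 = 2*(-6171/245)/(79824/245) + 70641127/379791 = 2*(-6171/245)*(245/79824) + 70641127/379791 = -2057/13304 + 70641127/379791 = 939028323521/5052739464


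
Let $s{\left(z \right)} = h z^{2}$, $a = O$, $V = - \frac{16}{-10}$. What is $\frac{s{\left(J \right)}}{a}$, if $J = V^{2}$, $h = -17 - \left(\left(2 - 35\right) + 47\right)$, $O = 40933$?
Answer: $- \frac{126976}{25583125} \approx -0.0049633$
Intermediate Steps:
$V = \frac{8}{5}$ ($V = \left(-16\right) \left(- \frac{1}{10}\right) = \frac{8}{5} \approx 1.6$)
$a = 40933$
$h = -31$ ($h = -17 - \left(-33 + 47\right) = -17 - 14 = -31$)
$J = \frac{64}{25}$ ($J = \left(\frac{8}{5}\right)^{2} = \frac{64}{25} \approx 2.56$)
$s{\left(z \right)} = - 31 z^{2}$
$\frac{s{\left(J \right)}}{a} = \frac{\left(-31\right) \left(\frac{64}{25}\right)^{2}}{40933} = \left(-31\right) \frac{4096}{625} \cdot \frac{1}{40933} = \left(- \frac{126976}{625}\right) \frac{1}{40933} = - \frac{126976}{25583125}$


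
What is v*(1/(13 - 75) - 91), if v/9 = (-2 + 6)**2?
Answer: -406296/31 ≈ -13106.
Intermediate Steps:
v = 144 (v = 9*(-2 + 6)**2 = 9*4**2 = 9*16 = 144)
v*(1/(13 - 75) - 91) = 144*(1/(13 - 75) - 91) = 144*(1/(-62) - 91) = 144*(-1/62 - 91) = 144*(-5643/62) = -406296/31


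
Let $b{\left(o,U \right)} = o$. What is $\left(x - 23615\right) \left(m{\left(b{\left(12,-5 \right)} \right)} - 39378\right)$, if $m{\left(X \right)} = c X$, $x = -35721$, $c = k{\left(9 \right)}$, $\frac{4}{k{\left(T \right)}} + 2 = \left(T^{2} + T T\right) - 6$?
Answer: $\frac{179911617552}{77} \approx 2.3365 \cdot 10^{9}$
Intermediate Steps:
$k{\left(T \right)} = \frac{4}{-8 + 2 T^{2}}$ ($k{\left(T \right)} = \frac{4}{-2 - \left(6 - T^{2} - T T\right)} = \frac{4}{-2 + \left(\left(T^{2} + T^{2}\right) - 6\right)} = \frac{4}{-2 + \left(2 T^{2} - 6\right)} = \frac{4}{-2 + \left(-6 + 2 T^{2}\right)} = \frac{4}{-8 + 2 T^{2}}$)
$c = \frac{2}{77}$ ($c = \frac{2}{-4 + 9^{2}} = \frac{2}{-4 + 81} = \frac{2}{77} \approx 0.025974$)
$m{\left(X \right)} = \frac{2 X}{77}$
$\left(x - 23615\right) \left(m{\left(b{\left(12,-5 \right)} \right)} - 39378\right) = \left(-35721 - 23615\right) \left(\frac{2}{77} \cdot 12 - 39378\right) = - 59336 \left(\frac{24}{77} - 39378\right) = \left(-59336\right) \left(- \frac{3032082}{77}\right) = \frac{179911617552}{77}$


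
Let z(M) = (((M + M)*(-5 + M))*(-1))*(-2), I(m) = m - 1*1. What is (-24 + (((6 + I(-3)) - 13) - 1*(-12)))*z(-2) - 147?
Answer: -1435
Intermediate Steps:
I(m) = -1 + m (I(m) = m - 1 = -1 + m)
z(M) = 4*M*(-5 + M) (z(M) = (((2*M)*(-5 + M))*(-1))*(-2) = ((2*M*(-5 + M))*(-1))*(-2) = -2*M*(-5 + M)*(-2) = 4*M*(-5 + M))
(-24 + (((6 + I(-3)) - 13) - 1*(-12)))*z(-2) - 147 = (-24 + (((6 + (-1 - 3)) - 13) - 1*(-12)))*(4*(-2)*(-5 - 2)) - 147 = (-24 + (((6 - 4) - 13) + 12))*(4*(-2)*(-7)) - 147 = (-24 + ((2 - 13) + 12))*56 - 147 = (-24 + (-11 + 12))*56 - 147 = (-24 + 1)*56 - 147 = -23*56 - 147 = -1288 - 147 = -1435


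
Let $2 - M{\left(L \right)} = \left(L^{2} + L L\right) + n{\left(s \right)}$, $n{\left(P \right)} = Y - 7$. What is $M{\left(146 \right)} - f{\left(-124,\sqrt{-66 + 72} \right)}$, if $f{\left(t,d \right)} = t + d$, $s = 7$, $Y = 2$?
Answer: $-42501 - \sqrt{6} \approx -42503.0$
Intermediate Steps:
$n{\left(P \right)} = -5$ ($n{\left(P \right)} = 2 - 7 = -5$)
$f{\left(t,d \right)} = d + t$
$M{\left(L \right)} = 7 - 2 L^{2}$ ($M{\left(L \right)} = 2 - \left(\left(L^{2} + L L\right) - 5\right) = 2 - \left(\left(L^{2} + L^{2}\right) - 5\right) = 2 - \left(2 L^{2} - 5\right) = 2 - \left(-5 + 2 L^{2}\right) = 7 - 2 L^{2}$)
$M{\left(146 \right)} - f{\left(-124,\sqrt{-66 + 72} \right)} = \left(7 - 2 \cdot 146^{2}\right) - \left(\sqrt{-66 + 72} - 124\right) = \left(7 - 42632\right) - \left(\sqrt{6} - 124\right) = \left(7 - 42632\right) - \left(-124 + \sqrt{6}\right) = -42625 + \left(124 - \sqrt{6}\right) = -42501 - \sqrt{6}$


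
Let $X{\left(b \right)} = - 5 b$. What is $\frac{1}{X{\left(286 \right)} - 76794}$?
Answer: $- \frac{1}{78224} \approx -1.2784 \cdot 10^{-5}$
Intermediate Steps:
$\frac{1}{X{\left(286 \right)} - 76794} = \frac{1}{\left(-5\right) 286 - 76794} = \frac{1}{-1430 - 76794} = \frac{1}{-78224} = - \frac{1}{78224}$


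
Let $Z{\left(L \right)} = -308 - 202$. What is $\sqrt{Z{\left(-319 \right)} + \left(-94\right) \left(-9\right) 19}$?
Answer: $2 \sqrt{3891} \approx 124.76$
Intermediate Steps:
$Z{\left(L \right)} = -510$ ($Z{\left(L \right)} = -308 - 202 = -510$)
$\sqrt{Z{\left(-319 \right)} + \left(-94\right) \left(-9\right) 19} = \sqrt{-510 + \left(-94\right) \left(-9\right) 19} = \sqrt{-510 + 846 \cdot 19} = \sqrt{-510 + 16074} = \sqrt{15564} = 2 \sqrt{3891}$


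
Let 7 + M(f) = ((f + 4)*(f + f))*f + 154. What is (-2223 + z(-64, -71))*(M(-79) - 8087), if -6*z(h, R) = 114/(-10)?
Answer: 2096918299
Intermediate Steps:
z(h, R) = 19/10 (z(h, R) = -19/(-10) = -19*(-1)/10 = -1/6*(-57/5) = 19/10)
M(f) = 147 + 2*f**2*(4 + f) (M(f) = -7 + (((f + 4)*(f + f))*f + 154) = -7 + (((4 + f)*(2*f))*f + 154) = -7 + ((2*f*(4 + f))*f + 154) = -7 + (2*f**2*(4 + f) + 154) = -7 + (154 + 2*f**2*(4 + f)) = 147 + 2*f**2*(4 + f))
(-2223 + z(-64, -71))*(M(-79) - 8087) = (-2223 + 19/10)*((147 + 2*(-79)**3 + 8*(-79)**2) - 8087) = -22211*((147 + 2*(-493039) + 8*6241) - 8087)/10 = -22211*((147 - 986078 + 49928) - 8087)/10 = -22211*(-936003 - 8087)/10 = -22211/10*(-944090) = 2096918299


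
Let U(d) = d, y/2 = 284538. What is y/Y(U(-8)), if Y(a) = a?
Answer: -142269/2 ≈ -71135.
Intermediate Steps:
y = 569076 (y = 2*284538 = 569076)
y/Y(U(-8)) = 569076/(-8) = 569076*(-⅛) = -142269/2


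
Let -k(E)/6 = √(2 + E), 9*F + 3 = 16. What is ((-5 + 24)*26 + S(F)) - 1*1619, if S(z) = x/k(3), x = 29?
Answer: -1125 - 29*√5/30 ≈ -1127.2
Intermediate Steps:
F = 13/9 (F = -⅓ + (⅑)*16 = -⅓ + 16/9 = 13/9 ≈ 1.4444)
k(E) = -6*√(2 + E)
S(z) = -29*√5/30 (S(z) = 29/((-6*√(2 + 3))) = 29/((-6*√5)) = 29*(-√5/30) = -29*√5/30)
((-5 + 24)*26 + S(F)) - 1*1619 = ((-5 + 24)*26 - 29*√5/30) - 1*1619 = (19*26 - 29*√5/30) - 1619 = (494 - 29*√5/30) - 1619 = -1125 - 29*√5/30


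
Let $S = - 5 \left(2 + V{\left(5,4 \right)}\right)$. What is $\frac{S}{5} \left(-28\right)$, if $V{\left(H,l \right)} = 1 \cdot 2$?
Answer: $112$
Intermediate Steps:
$V{\left(H,l \right)} = 2$
$S = -20$ ($S = - 5 \left(2 + 2\right) = \left(-5\right) 4 = -20$)
$\frac{S}{5} \left(-28\right) = - \frac{20}{5} \left(-28\right) = \left(-20\right) \frac{1}{5} \left(-28\right) = \left(-4\right) \left(-28\right) = 112$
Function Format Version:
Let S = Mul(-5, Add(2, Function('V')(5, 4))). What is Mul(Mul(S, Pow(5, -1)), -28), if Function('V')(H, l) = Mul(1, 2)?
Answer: 112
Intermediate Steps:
Function('V')(H, l) = 2
S = -20 (S = Mul(-5, Add(2, 2)) = Mul(-5, 4) = -20)
Mul(Mul(S, Pow(5, -1)), -28) = Mul(Mul(-20, Pow(5, -1)), -28) = Mul(Mul(-20, Rational(1, 5)), -28) = Mul(-4, -28) = 112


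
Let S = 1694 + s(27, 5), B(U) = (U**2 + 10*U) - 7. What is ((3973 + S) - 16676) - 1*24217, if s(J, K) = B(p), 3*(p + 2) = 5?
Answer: -317126/9 ≈ -35236.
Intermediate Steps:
p = -1/3 (p = -2 + (1/3)*5 = -2 + 5/3 = -1/3 ≈ -0.33333)
B(U) = -7 + U**2 + 10*U
s(J, K) = -92/9 (s(J, K) = -7 + (-1/3)**2 + 10*(-1/3) = -7 + 1/9 - 10/3 = -92/9)
S = 15154/9 (S = 1694 - 92/9 = 15154/9 ≈ 1683.8)
((3973 + S) - 16676) - 1*24217 = ((3973 + 15154/9) - 16676) - 1*24217 = (50911/9 - 16676) - 24217 = -99173/9 - 24217 = -317126/9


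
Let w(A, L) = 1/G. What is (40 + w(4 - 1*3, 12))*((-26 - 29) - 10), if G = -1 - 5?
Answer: -15535/6 ≈ -2589.2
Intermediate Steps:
G = -6
w(A, L) = -⅙ (w(A, L) = 1/(-6) = -⅙)
(40 + w(4 - 1*3, 12))*((-26 - 29) - 10) = (40 - ⅙)*((-26 - 29) - 10) = 239*(-55 - 10)/6 = (239/6)*(-65) = -15535/6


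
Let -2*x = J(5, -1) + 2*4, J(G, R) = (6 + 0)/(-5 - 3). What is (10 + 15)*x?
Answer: -725/8 ≈ -90.625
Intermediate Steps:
J(G, R) = -¾ (J(G, R) = 6/(-8) = 6*(-⅛) = -¾)
x = -29/8 (x = -(-¾ + 2*4)/2 = -(-¾ + 8)/2 = -½*29/4 = -29/8 ≈ -3.6250)
(10 + 15)*x = (10 + 15)*(-29/8) = 25*(-29/8) = -725/8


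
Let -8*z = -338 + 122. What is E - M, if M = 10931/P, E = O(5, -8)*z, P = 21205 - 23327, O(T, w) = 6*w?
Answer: -2739181/2122 ≈ -1290.8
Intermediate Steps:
z = 27 (z = -(-338 + 122)/8 = -1/8*(-216) = 27)
P = -2122
E = -1296 (E = (6*(-8))*27 = -48*27 = -1296)
M = -10931/2122 (M = 10931/(-2122) = 10931*(-1/2122) = -10931/2122 ≈ -5.1513)
E - M = -1296 - 1*(-10931/2122) = -1296 + 10931/2122 = -2739181/2122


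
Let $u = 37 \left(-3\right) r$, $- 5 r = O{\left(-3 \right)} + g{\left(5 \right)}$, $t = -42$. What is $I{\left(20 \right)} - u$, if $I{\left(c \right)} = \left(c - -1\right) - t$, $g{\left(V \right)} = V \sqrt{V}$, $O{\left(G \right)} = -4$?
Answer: $\frac{759}{5} - 111 \sqrt{5} \approx -96.404$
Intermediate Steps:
$g{\left(V \right)} = V^{\frac{3}{2}}$
$I{\left(c \right)} = 43 + c$ ($I{\left(c \right)} = \left(c - -1\right) - -42 = \left(c + 1\right) + 42 = \left(1 + c\right) + 42 = 43 + c$)
$r = \frac{4}{5} - \sqrt{5}$ ($r = - \frac{-4 + 5^{\frac{3}{2}}}{5} = - \frac{-4 + 5 \sqrt{5}}{5} = \frac{4}{5} - \sqrt{5} \approx -1.4361$)
$u = - \frac{444}{5} + 111 \sqrt{5}$ ($u = 37 \left(-3\right) \left(\frac{4}{5} - \sqrt{5}\right) = - 111 \left(\frac{4}{5} - \sqrt{5}\right) = - \frac{444}{5} + 111 \sqrt{5} \approx 159.4$)
$I{\left(20 \right)} - u = \left(43 + 20\right) - \left(- \frac{444}{5} + 111 \sqrt{5}\right) = 63 + \left(\frac{444}{5} - 111 \sqrt{5}\right) = \frac{759}{5} - 111 \sqrt{5}$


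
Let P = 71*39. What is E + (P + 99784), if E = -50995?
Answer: 51558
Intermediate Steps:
P = 2769
E + (P + 99784) = -50995 + (2769 + 99784) = -50995 + 102553 = 51558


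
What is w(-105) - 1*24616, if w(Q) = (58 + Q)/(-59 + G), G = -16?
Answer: -1846153/75 ≈ -24615.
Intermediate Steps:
w(Q) = -58/75 - Q/75 (w(Q) = (58 + Q)/(-59 - 16) = (58 + Q)/(-75) = (58 + Q)*(-1/75) = -58/75 - Q/75)
w(-105) - 1*24616 = (-58/75 - 1/75*(-105)) - 1*24616 = (-58/75 + 7/5) - 24616 = 47/75 - 24616 = -1846153/75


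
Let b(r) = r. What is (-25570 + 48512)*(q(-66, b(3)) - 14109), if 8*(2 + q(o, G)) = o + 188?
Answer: -646769393/2 ≈ -3.2338e+8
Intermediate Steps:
q(o, G) = 43/2 + o/8 (q(o, G) = -2 + (o + 188)/8 = -2 + (188 + o)/8 = -2 + (47/2 + o/8) = 43/2 + o/8)
(-25570 + 48512)*(q(-66, b(3)) - 14109) = (-25570 + 48512)*((43/2 + (⅛)*(-66)) - 14109) = 22942*((43/2 - 33/4) - 14109) = 22942*(53/4 - 14109) = 22942*(-56383/4) = -646769393/2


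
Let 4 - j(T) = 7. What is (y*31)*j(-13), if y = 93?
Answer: -8649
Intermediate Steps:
j(T) = -3 (j(T) = 4 - 1*7 = 4 - 7 = -3)
(y*31)*j(-13) = (93*31)*(-3) = 2883*(-3) = -8649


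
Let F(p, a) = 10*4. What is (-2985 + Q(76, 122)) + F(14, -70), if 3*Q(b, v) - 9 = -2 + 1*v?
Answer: -2902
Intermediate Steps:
F(p, a) = 40
Q(b, v) = 7/3 + v/3 (Q(b, v) = 3 + (-2 + 1*v)/3 = 3 + (-2 + v)/3 = 3 + (-2/3 + v/3) = 7/3 + v/3)
(-2985 + Q(76, 122)) + F(14, -70) = (-2985 + (7/3 + (1/3)*122)) + 40 = (-2985 + (7/3 + 122/3)) + 40 = (-2985 + 43) + 40 = -2942 + 40 = -2902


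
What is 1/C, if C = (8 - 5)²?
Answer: ⅑ ≈ 0.11111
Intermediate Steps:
C = 9 (C = 3² = 9)
1/C = 1/9 = ⅑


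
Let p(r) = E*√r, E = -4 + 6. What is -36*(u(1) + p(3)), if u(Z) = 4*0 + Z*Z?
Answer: -36 - 72*√3 ≈ -160.71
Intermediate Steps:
E = 2
p(r) = 2*√r
u(Z) = Z² (u(Z) = 0 + Z² = Z²)
-36*(u(1) + p(3)) = -36*(1² + 2*√3) = -36*(1 + 2*√3) = -36 - 72*√3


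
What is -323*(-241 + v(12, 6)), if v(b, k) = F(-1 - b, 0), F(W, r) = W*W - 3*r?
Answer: 23256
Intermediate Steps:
F(W, r) = W² - 3*r
v(b, k) = (-1 - b)² (v(b, k) = (-1 - b)² - 3*0 = (-1 - b)² + 0 = (-1 - b)²)
-323*(-241 + v(12, 6)) = -323*(-241 + (1 + 12)²) = -323*(-241 + 13²) = -323*(-241 + 169) = -323*(-72) = 23256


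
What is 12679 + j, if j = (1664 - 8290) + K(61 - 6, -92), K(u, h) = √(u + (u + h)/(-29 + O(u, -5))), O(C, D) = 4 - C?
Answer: 6053 + 3*√2465/20 ≈ 6060.4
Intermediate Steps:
K(u, h) = √(u + (h + u)/(-25 - u)) (K(u, h) = √(u + (u + h)/(-29 + (4 - u))) = √(u + (h + u)/(-25 - u)))
j = -6626 + 3*√2465/20 (j = (1664 - 8290) + √((-1*(-92) - (61 - 6) + (61 - 6)*(25 + (61 - 6)))/(25 + (61 - 6))) = -6626 + √((92 - 1*55 + 55*(25 + 55))/(25 + 55)) = -6626 + √((92 - 55 + 55*80)/80) = -6626 + √((92 - 55 + 4400)/80) = -6626 + √((1/80)*4437) = -6626 + √(4437/80) = -6626 + 3*√2465/20 ≈ -6618.6)
12679 + j = 12679 + (-6626 + 3*√2465/20) = 6053 + 3*√2465/20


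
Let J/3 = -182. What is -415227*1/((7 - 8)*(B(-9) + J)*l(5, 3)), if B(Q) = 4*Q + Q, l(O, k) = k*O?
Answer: -138409/2955 ≈ -46.839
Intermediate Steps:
J = -546 (J = 3*(-182) = -546)
l(O, k) = O*k
B(Q) = 5*Q
-415227*1/((7 - 8)*(B(-9) + J)*l(5, 3)) = -415227*1/(15*(7 - 8)*(5*(-9) - 546)) = -415227*(-1/(15*(-45 - 546))) = -415227/((-15*(-591))) = -415227/8865 = -415227*1/8865 = -138409/2955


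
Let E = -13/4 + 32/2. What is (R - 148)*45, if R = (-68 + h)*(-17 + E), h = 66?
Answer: -12555/2 ≈ -6277.5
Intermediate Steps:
E = 51/4 (E = -13*1/4 + 32*(1/2) = -13/4 + 16 = 51/4 ≈ 12.750)
R = 17/2 (R = (-68 + 66)*(-17 + 51/4) = -2*(-17/4) = 17/2 ≈ 8.5000)
(R - 148)*45 = (17/2 - 148)*45 = -279/2*45 = -12555/2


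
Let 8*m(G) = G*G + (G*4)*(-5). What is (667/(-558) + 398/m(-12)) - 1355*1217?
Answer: -3680630281/2232 ≈ -1.6490e+6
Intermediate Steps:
m(G) = -5*G/2 + G²/8 (m(G) = (G*G + (G*4)*(-5))/8 = (G² + (4*G)*(-5))/8 = (G² - 20*G)/8 = -5*G/2 + G²/8)
(667/(-558) + 398/m(-12)) - 1355*1217 = (667/(-558) + 398/(((⅛)*(-12)*(-20 - 12)))) - 1355*1217 = (667*(-1/558) + 398/(((⅛)*(-12)*(-32)))) - 1649035 = (-667/558 + 398/48) - 1649035 = (-667/558 + 398*(1/48)) - 1649035 = (-667/558 + 199/24) - 1649035 = 15839/2232 - 1649035 = -3680630281/2232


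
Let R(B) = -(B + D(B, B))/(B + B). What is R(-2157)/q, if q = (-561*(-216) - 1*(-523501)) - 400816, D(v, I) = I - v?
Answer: -1/487722 ≈ -2.0503e-6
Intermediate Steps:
R(B) = -½ (R(B) = -(B + (B - B))/(B + B) = -(B + 0)/(2*B) = -B*1/(2*B) = -1*½ = -½)
q = 243861 (q = (121176 + 523501) - 400816 = 644677 - 400816 = 243861)
R(-2157)/q = -½/243861 = -½*1/243861 = -1/487722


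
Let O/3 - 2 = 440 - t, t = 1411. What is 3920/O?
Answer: -3920/2907 ≈ -1.3485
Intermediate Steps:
O = -2907 (O = 6 + 3*(440 - 1*1411) = 6 + 3*(440 - 1411) = 6 + 3*(-971) = 6 - 2913 = -2907)
3920/O = 3920/(-2907) = 3920*(-1/2907) = -3920/2907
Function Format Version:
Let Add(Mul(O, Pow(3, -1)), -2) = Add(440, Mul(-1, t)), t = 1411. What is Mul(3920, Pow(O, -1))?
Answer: Rational(-3920, 2907) ≈ -1.3485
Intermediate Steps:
O = -2907 (O = Add(6, Mul(3, Add(440, Mul(-1, 1411)))) = Add(6, Mul(3, Add(440, -1411))) = Add(6, Mul(3, -971)) = Add(6, -2913) = -2907)
Mul(3920, Pow(O, -1)) = Mul(3920, Pow(-2907, -1)) = Mul(3920, Rational(-1, 2907)) = Rational(-3920, 2907)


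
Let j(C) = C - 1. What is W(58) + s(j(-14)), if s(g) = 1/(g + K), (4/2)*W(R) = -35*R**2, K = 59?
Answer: -2590279/44 ≈ -58870.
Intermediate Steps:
W(R) = -35*R**2/2 (W(R) = (-35*R**2)/2 = -35*R**2/2)
j(C) = -1 + C
s(g) = 1/(59 + g) (s(g) = 1/(g + 59) = 1/(59 + g))
W(58) + s(j(-14)) = -35/2*58**2 + 1/(59 + (-1 - 14)) = -35/2*3364 + 1/(59 - 15) = -58870 + 1/44 = -2590279/44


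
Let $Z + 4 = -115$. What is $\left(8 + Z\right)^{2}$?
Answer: $12321$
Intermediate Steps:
$Z = -119$ ($Z = -4 - 115 = -119$)
$\left(8 + Z\right)^{2} = \left(8 - 119\right)^{2} = \left(-111\right)^{2} = 12321$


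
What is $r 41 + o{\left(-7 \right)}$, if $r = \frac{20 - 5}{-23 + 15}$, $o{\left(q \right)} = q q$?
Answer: $- \frac{223}{8} \approx -27.875$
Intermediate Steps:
$o{\left(q \right)} = q^{2}$
$r = - \frac{15}{8}$ ($r = \frac{15}{-8} = 15 \left(- \frac{1}{8}\right) = - \frac{15}{8} \approx -1.875$)
$r 41 + o{\left(-7 \right)} = \left(- \frac{15}{8}\right) 41 + \left(-7\right)^{2} = - \frac{615}{8} + 49 = - \frac{223}{8}$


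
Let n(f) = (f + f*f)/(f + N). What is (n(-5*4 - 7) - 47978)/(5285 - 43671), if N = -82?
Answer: 2615152/2092037 ≈ 1.2500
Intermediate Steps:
n(f) = (f + f**2)/(-82 + f) (n(f) = (f + f*f)/(f - 82) = (f + f**2)/(-82 + f))
(n(-5*4 - 7) - 47978)/(5285 - 43671) = ((-5*4 - 7)*(1 + (-5*4 - 7))/(-82 + (-5*4 - 7)) - 47978)/(5285 - 43671) = ((-20 - 7)*(1 + (-20 - 7))/(-82 + (-20 - 7)) - 47978)/(-38386) = (-27*(1 - 27)/(-82 - 27) - 47978)*(-1/38386) = (-27*(-26)/(-109) - 47978)*(-1/38386) = (-27*(-1/109)*(-26) - 47978)*(-1/38386) = (-702/109 - 47978)*(-1/38386) = -5230304/109*(-1/38386) = 2615152/2092037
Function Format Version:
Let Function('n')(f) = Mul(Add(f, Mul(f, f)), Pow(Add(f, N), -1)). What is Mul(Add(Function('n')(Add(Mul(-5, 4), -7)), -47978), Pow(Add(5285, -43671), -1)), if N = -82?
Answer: Rational(2615152, 2092037) ≈ 1.2500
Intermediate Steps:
Function('n')(f) = Mul(Pow(Add(-82, f), -1), Add(f, Pow(f, 2))) (Function('n')(f) = Mul(Add(f, Mul(f, f)), Pow(Add(f, -82), -1)) = Mul(Add(f, Pow(f, 2)), Pow(Add(-82, f), -1)) = Mul(Pow(Add(-82, f), -1), Add(f, Pow(f, 2))))
Mul(Add(Function('n')(Add(Mul(-5, 4), -7)), -47978), Pow(Add(5285, -43671), -1)) = Mul(Add(Mul(Add(Mul(-5, 4), -7), Pow(Add(-82, Add(Mul(-5, 4), -7)), -1), Add(1, Add(Mul(-5, 4), -7))), -47978), Pow(Add(5285, -43671), -1)) = Mul(Add(Mul(Add(-20, -7), Pow(Add(-82, Add(-20, -7)), -1), Add(1, Add(-20, -7))), -47978), Pow(-38386, -1)) = Mul(Add(Mul(-27, Pow(Add(-82, -27), -1), Add(1, -27)), -47978), Rational(-1, 38386)) = Mul(Add(Mul(-27, Pow(-109, -1), -26), -47978), Rational(-1, 38386)) = Mul(Add(Mul(-27, Rational(-1, 109), -26), -47978), Rational(-1, 38386)) = Mul(Add(Rational(-702, 109), -47978), Rational(-1, 38386)) = Mul(Rational(-5230304, 109), Rational(-1, 38386)) = Rational(2615152, 2092037)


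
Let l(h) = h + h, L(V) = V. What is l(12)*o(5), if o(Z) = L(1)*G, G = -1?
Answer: -24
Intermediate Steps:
o(Z) = -1 (o(Z) = 1*(-1) = -1)
l(h) = 2*h
l(12)*o(5) = (2*12)*(-1) = 24*(-1) = -24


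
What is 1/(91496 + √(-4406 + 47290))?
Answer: 22874/2092868783 - √10721/4185737566 ≈ 1.0905e-5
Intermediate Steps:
1/(91496 + √(-4406 + 47290)) = 1/(91496 + √42884) = 1/(91496 + 2*√10721)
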